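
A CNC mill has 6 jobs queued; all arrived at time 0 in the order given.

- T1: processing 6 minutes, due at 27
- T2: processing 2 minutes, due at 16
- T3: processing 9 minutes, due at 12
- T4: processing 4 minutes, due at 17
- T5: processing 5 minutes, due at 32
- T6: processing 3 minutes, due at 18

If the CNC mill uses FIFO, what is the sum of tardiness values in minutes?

FIFO (arrival order): T1 T2 T3 T4 T5 T6.
T1: 0→6, due 27, tardiness 0
T2: 6→8, due 16, tardiness 0
T3: 8→17, due 12, tardiness 5
T4: 17→21, due 17, tardiness 4
T5: 21→26, due 32, tardiness 0
T6: 26→29, due 18, tardiness 11
Sum = 0+0+5+4+0+11 = 20.

20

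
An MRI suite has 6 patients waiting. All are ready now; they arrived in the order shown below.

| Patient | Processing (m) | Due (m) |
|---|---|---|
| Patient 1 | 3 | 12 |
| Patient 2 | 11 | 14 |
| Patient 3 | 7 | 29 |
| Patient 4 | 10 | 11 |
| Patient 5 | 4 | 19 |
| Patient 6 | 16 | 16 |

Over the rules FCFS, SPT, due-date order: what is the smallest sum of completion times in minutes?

FIFO (arrival order): Patient 1 Patient 2 Patient 3 Patient 4 Patient 5 Patient 6.
Patient 1: 0→3
Patient 2: 3→14
Patient 3: 14→21
Patient 4: 21→31
Patient 5: 31→35
Patient 6: 35→51
Sum = 3+14+21+31+35+51 = 155.
SPT (increasing processing time): Patient 1 Patient 5 Patient 3 Patient 4 Patient 2 Patient 6.
Patient 1: 0→3
Patient 5: 3→7
Patient 3: 7→14
Patient 4: 14→24
Patient 2: 24→35
Patient 6: 35→51
Sum = 3+7+14+24+35+51 = 134.
EDD (increasing due date): Patient 4 Patient 1 Patient 2 Patient 6 Patient 5 Patient 3.
Patient 4: 0→10
Patient 1: 10→13
Patient 2: 13→24
Patient 6: 24→40
Patient 5: 40→44
Patient 3: 44→51
Sum = 10+13+24+40+44+51 = 182.
FIFO 155, SPT 134, EDD 182 → minimum 134.

134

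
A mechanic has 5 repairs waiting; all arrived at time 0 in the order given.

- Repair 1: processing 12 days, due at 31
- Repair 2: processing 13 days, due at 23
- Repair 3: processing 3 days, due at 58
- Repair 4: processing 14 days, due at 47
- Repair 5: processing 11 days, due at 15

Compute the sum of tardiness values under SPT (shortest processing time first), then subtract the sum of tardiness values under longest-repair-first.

SPT (increasing processing time): Repair 3 Repair 5 Repair 1 Repair 2 Repair 4.
Repair 3: 0→3, due 58, tardiness 0
Repair 5: 3→14, due 15, tardiness 0
Repair 1: 14→26, due 31, tardiness 0
Repair 2: 26→39, due 23, tardiness 16
Repair 4: 39→53, due 47, tardiness 6
Sum = 0+0+0+16+6 = 22.
LPT (decreasing processing time): Repair 4 Repair 2 Repair 1 Repair 5 Repair 3.
Repair 4: 0→14, due 47, tardiness 0
Repair 2: 14→27, due 23, tardiness 4
Repair 1: 27→39, due 31, tardiness 8
Repair 5: 39→50, due 15, tardiness 35
Repair 3: 50→53, due 58, tardiness 0
Sum = 0+4+8+35+0 = 47.
Difference = 22 − 47 = -25.

-25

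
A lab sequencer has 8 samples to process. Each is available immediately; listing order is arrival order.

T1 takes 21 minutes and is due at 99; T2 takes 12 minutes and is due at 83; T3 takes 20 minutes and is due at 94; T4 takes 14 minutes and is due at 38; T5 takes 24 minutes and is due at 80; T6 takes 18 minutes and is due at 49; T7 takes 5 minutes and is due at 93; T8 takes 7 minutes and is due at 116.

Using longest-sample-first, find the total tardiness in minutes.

147

LPT (decreasing processing time): T5 T1 T3 T6 T4 T2 T8 T7.
T5: 0→24, due 80, tardiness 0
T1: 24→45, due 99, tardiness 0
T3: 45→65, due 94, tardiness 0
T6: 65→83, due 49, tardiness 34
T4: 83→97, due 38, tardiness 59
T2: 97→109, due 83, tardiness 26
T8: 109→116, due 116, tardiness 0
T7: 116→121, due 93, tardiness 28
Sum = 0+0+0+34+59+26+0+28 = 147.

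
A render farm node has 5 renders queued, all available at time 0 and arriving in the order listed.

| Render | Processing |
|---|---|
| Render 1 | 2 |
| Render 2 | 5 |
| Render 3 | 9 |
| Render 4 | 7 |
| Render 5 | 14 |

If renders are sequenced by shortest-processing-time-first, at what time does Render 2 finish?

7

SPT (increasing processing time): Render 1 Render 2 Render 4 Render 3 Render 5.
Render 1: 0→2
Render 2: 2→7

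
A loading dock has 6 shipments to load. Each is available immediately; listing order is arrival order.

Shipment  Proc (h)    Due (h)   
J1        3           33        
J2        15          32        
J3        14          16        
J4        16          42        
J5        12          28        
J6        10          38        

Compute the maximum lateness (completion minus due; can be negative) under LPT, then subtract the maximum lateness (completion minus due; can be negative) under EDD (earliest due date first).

LPT (decreasing processing time): J4 J2 J3 J5 J6 J1.
J4: 0→16, due 42, lateness -26
J2: 16→31, due 32, lateness -1
J3: 31→45, due 16, lateness 29
J5: 45→57, due 28, lateness 29
J6: 57→67, due 38, lateness 29
J1: 67→70, due 33, lateness 37
Maximum = 37.
EDD (increasing due date): J3 J5 J2 J1 J6 J4.
J3: 0→14, due 16, lateness -2
J5: 14→26, due 28, lateness -2
J2: 26→41, due 32, lateness 9
J1: 41→44, due 33, lateness 11
J6: 44→54, due 38, lateness 16
J4: 54→70, due 42, lateness 28
Maximum = 28.
Difference = 37 − 28 = 9.

9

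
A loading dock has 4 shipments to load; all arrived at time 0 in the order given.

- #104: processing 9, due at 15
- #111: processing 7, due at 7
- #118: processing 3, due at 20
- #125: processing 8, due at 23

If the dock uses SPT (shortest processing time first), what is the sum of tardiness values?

SPT (increasing processing time): #118 #111 #125 #104.
#118: 0→3, due 20, tardiness 0
#111: 3→10, due 7, tardiness 3
#125: 10→18, due 23, tardiness 0
#104: 18→27, due 15, tardiness 12
Sum = 0+3+0+12 = 15.

15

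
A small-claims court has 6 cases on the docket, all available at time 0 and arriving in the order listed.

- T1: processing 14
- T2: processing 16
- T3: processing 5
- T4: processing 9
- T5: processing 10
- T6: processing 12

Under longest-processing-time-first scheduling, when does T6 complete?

42

LPT (decreasing processing time): T2 T1 T6 T5 T4 T3.
T2: 0→16
T1: 16→30
T6: 30→42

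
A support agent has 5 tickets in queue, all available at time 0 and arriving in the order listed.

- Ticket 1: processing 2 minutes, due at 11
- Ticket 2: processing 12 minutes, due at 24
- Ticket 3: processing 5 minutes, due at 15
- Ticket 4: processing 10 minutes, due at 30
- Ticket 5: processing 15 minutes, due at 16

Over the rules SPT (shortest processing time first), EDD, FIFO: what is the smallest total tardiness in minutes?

30

SPT (increasing processing time): Ticket 1 Ticket 3 Ticket 4 Ticket 2 Ticket 5.
Ticket 1: 0→2, due 11, tardiness 0
Ticket 3: 2→7, due 15, tardiness 0
Ticket 4: 7→17, due 30, tardiness 0
Ticket 2: 17→29, due 24, tardiness 5
Ticket 5: 29→44, due 16, tardiness 28
Sum = 0+0+0+5+28 = 33.
EDD (increasing due date): Ticket 1 Ticket 3 Ticket 5 Ticket 2 Ticket 4.
Ticket 1: 0→2, due 11, tardiness 0
Ticket 3: 2→7, due 15, tardiness 0
Ticket 5: 7→22, due 16, tardiness 6
Ticket 2: 22→34, due 24, tardiness 10
Ticket 4: 34→44, due 30, tardiness 14
Sum = 0+0+6+10+14 = 30.
FIFO (arrival order): Ticket 1 Ticket 2 Ticket 3 Ticket 4 Ticket 5.
Ticket 1: 0→2, due 11, tardiness 0
Ticket 2: 2→14, due 24, tardiness 0
Ticket 3: 14→19, due 15, tardiness 4
Ticket 4: 19→29, due 30, tardiness 0
Ticket 5: 29→44, due 16, tardiness 28
Sum = 0+0+4+0+28 = 32.
SPT 33, EDD 30, FIFO 32 → minimum 30.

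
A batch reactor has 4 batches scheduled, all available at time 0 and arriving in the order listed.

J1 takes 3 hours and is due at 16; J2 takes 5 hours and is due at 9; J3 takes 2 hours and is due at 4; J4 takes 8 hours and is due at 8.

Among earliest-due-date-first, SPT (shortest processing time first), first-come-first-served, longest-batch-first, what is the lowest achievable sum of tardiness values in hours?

EDD (increasing due date): J3 J4 J2 J1.
J3: 0→2, due 4, tardiness 0
J4: 2→10, due 8, tardiness 2
J2: 10→15, due 9, tardiness 6
J1: 15→18, due 16, tardiness 2
Sum = 0+2+6+2 = 10.
SPT (increasing processing time): J3 J1 J2 J4.
J3: 0→2, due 4, tardiness 0
J1: 2→5, due 16, tardiness 0
J2: 5→10, due 9, tardiness 1
J4: 10→18, due 8, tardiness 10
Sum = 0+0+1+10 = 11.
FIFO (arrival order): J1 J2 J3 J4.
J1: 0→3, due 16, tardiness 0
J2: 3→8, due 9, tardiness 0
J3: 8→10, due 4, tardiness 6
J4: 10→18, due 8, tardiness 10
Sum = 0+0+6+10 = 16.
LPT (decreasing processing time): J4 J2 J1 J3.
J4: 0→8, due 8, tardiness 0
J2: 8→13, due 9, tardiness 4
J1: 13→16, due 16, tardiness 0
J3: 16→18, due 4, tardiness 14
Sum = 0+4+0+14 = 18.
EDD 10, SPT 11, FIFO 16, LPT 18 → minimum 10.

10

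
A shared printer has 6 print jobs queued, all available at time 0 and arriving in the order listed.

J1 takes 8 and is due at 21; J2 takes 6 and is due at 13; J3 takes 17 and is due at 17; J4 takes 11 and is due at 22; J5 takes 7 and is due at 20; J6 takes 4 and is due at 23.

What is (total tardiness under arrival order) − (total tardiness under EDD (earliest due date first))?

FIFO (arrival order): J1 J2 J3 J4 J5 J6.
J1: 0→8, due 21, tardiness 0
J2: 8→14, due 13, tardiness 1
J3: 14→31, due 17, tardiness 14
J4: 31→42, due 22, tardiness 20
J5: 42→49, due 20, tardiness 29
J6: 49→53, due 23, tardiness 30
Sum = 0+1+14+20+29+30 = 94.
EDD (increasing due date): J2 J3 J5 J1 J4 J6.
J2: 0→6, due 13, tardiness 0
J3: 6→23, due 17, tardiness 6
J5: 23→30, due 20, tardiness 10
J1: 30→38, due 21, tardiness 17
J4: 38→49, due 22, tardiness 27
J6: 49→53, due 23, tardiness 30
Sum = 0+6+10+17+27+30 = 90.
Difference = 94 − 90 = 4.

4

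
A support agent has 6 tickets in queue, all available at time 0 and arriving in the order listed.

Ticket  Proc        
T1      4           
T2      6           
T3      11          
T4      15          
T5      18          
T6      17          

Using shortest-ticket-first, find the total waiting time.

SPT (increasing processing time): T1 T2 T3 T4 T6 T5.
T1: waits 0, runs 0→4
T2: waits 4, runs 4→10
T3: waits 10, runs 10→21
T4: waits 21, runs 21→36
T6: waits 36, runs 36→53
T5: waits 53, runs 53→71
Sum = 0+4+10+21+36+53 = 124.

124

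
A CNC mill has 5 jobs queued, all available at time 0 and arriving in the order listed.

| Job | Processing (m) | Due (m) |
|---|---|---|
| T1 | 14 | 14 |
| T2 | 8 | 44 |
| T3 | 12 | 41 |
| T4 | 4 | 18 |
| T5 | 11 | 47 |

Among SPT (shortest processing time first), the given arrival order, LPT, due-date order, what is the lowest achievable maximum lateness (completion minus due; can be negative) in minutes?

SPT (increasing processing time): T4 T2 T5 T3 T1.
T4: 0→4, due 18, lateness -14
T2: 4→12, due 44, lateness -32
T5: 12→23, due 47, lateness -24
T3: 23→35, due 41, lateness -6
T1: 35→49, due 14, lateness 35
Maximum = 35.
FIFO (arrival order): T1 T2 T3 T4 T5.
T1: 0→14, due 14, lateness 0
T2: 14→22, due 44, lateness -22
T3: 22→34, due 41, lateness -7
T4: 34→38, due 18, lateness 20
T5: 38→49, due 47, lateness 2
Maximum = 20.
LPT (decreasing processing time): T1 T3 T5 T2 T4.
T1: 0→14, due 14, lateness 0
T3: 14→26, due 41, lateness -15
T5: 26→37, due 47, lateness -10
T2: 37→45, due 44, lateness 1
T4: 45→49, due 18, lateness 31
Maximum = 31.
EDD (increasing due date): T1 T4 T3 T2 T5.
T1: 0→14, due 14, lateness 0
T4: 14→18, due 18, lateness 0
T3: 18→30, due 41, lateness -11
T2: 30→38, due 44, lateness -6
T5: 38→49, due 47, lateness 2
Maximum = 2.
SPT 35, FIFO 20, LPT 31, EDD 2 → minimum 2.

2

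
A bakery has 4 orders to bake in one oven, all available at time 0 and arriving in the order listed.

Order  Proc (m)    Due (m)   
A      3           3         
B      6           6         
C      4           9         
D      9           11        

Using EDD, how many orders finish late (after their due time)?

EDD (increasing due date): A B C D.
A: 0→3, due 3, tardiness 0
B: 3→9, due 6, tardiness 3
C: 9→13, due 9, tardiness 4
D: 13→22, due 11, tardiness 11
Late orders: 3.

3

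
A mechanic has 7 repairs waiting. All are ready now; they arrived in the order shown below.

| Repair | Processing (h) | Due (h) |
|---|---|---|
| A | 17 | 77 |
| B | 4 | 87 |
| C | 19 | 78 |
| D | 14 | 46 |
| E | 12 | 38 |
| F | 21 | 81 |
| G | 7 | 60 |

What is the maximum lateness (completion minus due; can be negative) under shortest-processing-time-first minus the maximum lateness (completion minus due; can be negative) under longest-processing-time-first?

SPT (increasing processing time): B G E D A C F.
B: 0→4, due 87, lateness -83
G: 4→11, due 60, lateness -49
E: 11→23, due 38, lateness -15
D: 23→37, due 46, lateness -9
A: 37→54, due 77, lateness -23
C: 54→73, due 78, lateness -5
F: 73→94, due 81, lateness 13
Maximum = 13.
LPT (decreasing processing time): F C A D E G B.
F: 0→21, due 81, lateness -60
C: 21→40, due 78, lateness -38
A: 40→57, due 77, lateness -20
D: 57→71, due 46, lateness 25
E: 71→83, due 38, lateness 45
G: 83→90, due 60, lateness 30
B: 90→94, due 87, lateness 7
Maximum = 45.
Difference = 13 − 45 = -32.

-32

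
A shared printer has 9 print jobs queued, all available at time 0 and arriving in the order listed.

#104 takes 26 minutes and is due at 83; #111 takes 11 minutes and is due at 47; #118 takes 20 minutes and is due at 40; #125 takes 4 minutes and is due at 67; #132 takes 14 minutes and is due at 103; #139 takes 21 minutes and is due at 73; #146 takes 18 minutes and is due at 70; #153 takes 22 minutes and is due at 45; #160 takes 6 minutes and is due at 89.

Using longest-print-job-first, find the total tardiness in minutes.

316

LPT (decreasing processing time): #104 #153 #139 #118 #146 #132 #111 #160 #125.
#104: 0→26, due 83, tardiness 0
#153: 26→48, due 45, tardiness 3
#139: 48→69, due 73, tardiness 0
#118: 69→89, due 40, tardiness 49
#146: 89→107, due 70, tardiness 37
#132: 107→121, due 103, tardiness 18
#111: 121→132, due 47, tardiness 85
#160: 132→138, due 89, tardiness 49
#125: 138→142, due 67, tardiness 75
Sum = 0+3+0+49+37+18+85+49+75 = 316.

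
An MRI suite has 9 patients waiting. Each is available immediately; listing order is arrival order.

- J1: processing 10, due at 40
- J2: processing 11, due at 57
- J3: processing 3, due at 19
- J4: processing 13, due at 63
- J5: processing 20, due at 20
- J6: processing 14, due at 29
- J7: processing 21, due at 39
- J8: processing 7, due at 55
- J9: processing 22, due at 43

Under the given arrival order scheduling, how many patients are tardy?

6

FIFO (arrival order): J1 J2 J3 J4 J5 J6 J7 J8 J9.
J1: 0→10, due 40, tardiness 0
J2: 10→21, due 57, tardiness 0
J3: 21→24, due 19, tardiness 5
J4: 24→37, due 63, tardiness 0
J5: 37→57, due 20, tardiness 37
J6: 57→71, due 29, tardiness 42
J7: 71→92, due 39, tardiness 53
J8: 92→99, due 55, tardiness 44
J9: 99→121, due 43, tardiness 78
Late patients: 6.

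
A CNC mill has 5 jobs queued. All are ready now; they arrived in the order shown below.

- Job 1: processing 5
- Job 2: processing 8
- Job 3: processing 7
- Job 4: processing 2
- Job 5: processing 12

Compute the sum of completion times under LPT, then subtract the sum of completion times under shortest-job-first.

LPT (decreasing processing time): Job 5 Job 2 Job 3 Job 1 Job 4.
Job 5: 0→12
Job 2: 12→20
Job 3: 20→27
Job 1: 27→32
Job 4: 32→34
Sum = 12+20+27+32+34 = 125.
SPT (increasing processing time): Job 4 Job 1 Job 3 Job 2 Job 5.
Job 4: 0→2
Job 1: 2→7
Job 3: 7→14
Job 2: 14→22
Job 5: 22→34
Sum = 2+7+14+22+34 = 79.
Difference = 125 − 79 = 46.

46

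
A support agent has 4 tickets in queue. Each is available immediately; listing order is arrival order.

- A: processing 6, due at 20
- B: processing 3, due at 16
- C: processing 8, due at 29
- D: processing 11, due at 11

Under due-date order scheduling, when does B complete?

14

EDD (increasing due date): D B A C.
D: 0→11
B: 11→14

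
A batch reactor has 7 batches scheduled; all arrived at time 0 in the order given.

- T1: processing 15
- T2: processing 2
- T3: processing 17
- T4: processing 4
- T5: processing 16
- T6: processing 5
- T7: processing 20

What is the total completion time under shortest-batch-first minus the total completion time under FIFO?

SPT (increasing processing time): T2 T4 T6 T1 T5 T3 T7.
T2: 0→2
T4: 2→6
T6: 6→11
T1: 11→26
T5: 26→42
T3: 42→59
T7: 59→79
Sum = 2+6+11+26+42+59+79 = 225.
FIFO (arrival order): T1 T2 T3 T4 T5 T6 T7.
T1: 0→15
T2: 15→17
T3: 17→34
T4: 34→38
T5: 38→54
T6: 54→59
T7: 59→79
Sum = 15+17+34+38+54+59+79 = 296.
Difference = 225 − 296 = -71.

-71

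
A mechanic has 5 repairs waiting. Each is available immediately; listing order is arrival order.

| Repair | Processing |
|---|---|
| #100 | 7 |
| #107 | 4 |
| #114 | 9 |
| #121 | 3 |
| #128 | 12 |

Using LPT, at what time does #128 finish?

12

LPT (decreasing processing time): #128 #114 #100 #107 #121.
#128: 0→12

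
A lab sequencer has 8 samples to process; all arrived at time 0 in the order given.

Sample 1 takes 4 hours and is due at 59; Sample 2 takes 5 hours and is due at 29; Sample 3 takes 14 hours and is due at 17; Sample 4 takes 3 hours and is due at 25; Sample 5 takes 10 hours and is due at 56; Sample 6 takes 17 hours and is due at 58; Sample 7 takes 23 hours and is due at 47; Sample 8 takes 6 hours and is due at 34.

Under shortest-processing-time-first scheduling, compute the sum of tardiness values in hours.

SPT (increasing processing time): Sample 4 Sample 1 Sample 2 Sample 8 Sample 5 Sample 3 Sample 6 Sample 7.
Sample 4: 0→3, due 25, tardiness 0
Sample 1: 3→7, due 59, tardiness 0
Sample 2: 7→12, due 29, tardiness 0
Sample 8: 12→18, due 34, tardiness 0
Sample 5: 18→28, due 56, tardiness 0
Sample 3: 28→42, due 17, tardiness 25
Sample 6: 42→59, due 58, tardiness 1
Sample 7: 59→82, due 47, tardiness 35
Sum = 0+0+0+0+0+25+1+35 = 61.

61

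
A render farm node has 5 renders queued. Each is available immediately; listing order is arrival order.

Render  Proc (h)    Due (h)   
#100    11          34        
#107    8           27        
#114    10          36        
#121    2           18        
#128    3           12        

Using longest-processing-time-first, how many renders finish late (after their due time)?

LPT (decreasing processing time): #100 #114 #107 #128 #121.
#100: 0→11, due 34, tardiness 0
#114: 11→21, due 36, tardiness 0
#107: 21→29, due 27, tardiness 2
#128: 29→32, due 12, tardiness 20
#121: 32→34, due 18, tardiness 16
Late renders: 3.

3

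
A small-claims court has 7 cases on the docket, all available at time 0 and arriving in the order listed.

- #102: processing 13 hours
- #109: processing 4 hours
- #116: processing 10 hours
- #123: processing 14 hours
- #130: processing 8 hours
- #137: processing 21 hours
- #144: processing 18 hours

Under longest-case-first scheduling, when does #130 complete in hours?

LPT (decreasing processing time): #137 #144 #123 #102 #116 #130 #109.
#137: 0→21
#144: 21→39
#123: 39→53
#102: 53→66
#116: 66→76
#130: 76→84

84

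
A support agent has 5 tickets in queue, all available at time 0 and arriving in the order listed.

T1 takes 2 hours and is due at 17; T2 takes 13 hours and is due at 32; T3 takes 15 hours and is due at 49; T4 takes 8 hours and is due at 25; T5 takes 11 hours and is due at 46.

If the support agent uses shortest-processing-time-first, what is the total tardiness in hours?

SPT (increasing processing time): T1 T4 T5 T2 T3.
T1: 0→2, due 17, tardiness 0
T4: 2→10, due 25, tardiness 0
T5: 10→21, due 46, tardiness 0
T2: 21→34, due 32, tardiness 2
T3: 34→49, due 49, tardiness 0
Sum = 0+0+0+2+0 = 2.

2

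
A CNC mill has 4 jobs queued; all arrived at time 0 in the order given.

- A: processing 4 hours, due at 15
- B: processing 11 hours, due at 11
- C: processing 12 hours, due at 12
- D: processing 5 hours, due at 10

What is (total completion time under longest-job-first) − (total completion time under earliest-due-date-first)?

LPT (decreasing processing time): C B D A.
C: 0→12
B: 12→23
D: 23→28
A: 28→32
Sum = 12+23+28+32 = 95.
EDD (increasing due date): D B C A.
D: 0→5
B: 5→16
C: 16→28
A: 28→32
Sum = 5+16+28+32 = 81.
Difference = 95 − 81 = 14.

14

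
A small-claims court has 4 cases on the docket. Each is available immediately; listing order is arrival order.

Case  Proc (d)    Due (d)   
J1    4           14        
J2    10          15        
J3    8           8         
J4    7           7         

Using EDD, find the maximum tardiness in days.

EDD (increasing due date): J4 J3 J1 J2.
J4: 0→7, due 7, tardiness 0
J3: 7→15, due 8, tardiness 7
J1: 15→19, due 14, tardiness 5
J2: 19→29, due 15, tardiness 14
Maximum = 14.

14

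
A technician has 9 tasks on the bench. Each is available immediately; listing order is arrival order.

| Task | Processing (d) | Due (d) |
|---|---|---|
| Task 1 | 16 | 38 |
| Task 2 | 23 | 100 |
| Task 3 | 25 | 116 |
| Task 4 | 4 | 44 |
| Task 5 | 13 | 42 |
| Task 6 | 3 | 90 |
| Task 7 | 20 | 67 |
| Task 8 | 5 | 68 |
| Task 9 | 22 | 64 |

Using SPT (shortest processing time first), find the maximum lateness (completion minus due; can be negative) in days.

19

SPT (increasing processing time): Task 6 Task 4 Task 8 Task 5 Task 1 Task 7 Task 9 Task 2 Task 3.
Task 6: 0→3, due 90, lateness -87
Task 4: 3→7, due 44, lateness -37
Task 8: 7→12, due 68, lateness -56
Task 5: 12→25, due 42, lateness -17
Task 1: 25→41, due 38, lateness 3
Task 7: 41→61, due 67, lateness -6
Task 9: 61→83, due 64, lateness 19
Task 2: 83→106, due 100, lateness 6
Task 3: 106→131, due 116, lateness 15
Maximum = 19.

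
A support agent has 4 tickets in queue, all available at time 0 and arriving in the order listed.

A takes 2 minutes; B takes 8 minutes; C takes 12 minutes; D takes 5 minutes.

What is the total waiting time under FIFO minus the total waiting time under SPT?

FIFO (arrival order): A B C D.
A: waits 0, runs 0→2
B: waits 2, runs 2→10
C: waits 10, runs 10→22
D: waits 22, runs 22→27
Sum = 0+2+10+22 = 34.
SPT (increasing processing time): A D B C.
A: waits 0, runs 0→2
D: waits 2, runs 2→7
B: waits 7, runs 7→15
C: waits 15, runs 15→27
Sum = 0+2+7+15 = 24.
Difference = 34 − 24 = 10.

10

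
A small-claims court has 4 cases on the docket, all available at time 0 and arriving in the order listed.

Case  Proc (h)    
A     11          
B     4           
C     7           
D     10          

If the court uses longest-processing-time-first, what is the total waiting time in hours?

LPT (decreasing processing time): A D C B.
A: waits 0, runs 0→11
D: waits 11, runs 11→21
C: waits 21, runs 21→28
B: waits 28, runs 28→32
Sum = 0+11+21+28 = 60.

60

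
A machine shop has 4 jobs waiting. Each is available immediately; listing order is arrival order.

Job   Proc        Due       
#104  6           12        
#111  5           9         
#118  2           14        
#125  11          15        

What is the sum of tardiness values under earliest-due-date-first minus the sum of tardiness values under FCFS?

EDD (increasing due date): #111 #104 #118 #125.
#111: 0→5, due 9, tardiness 0
#104: 5→11, due 12, tardiness 0
#118: 11→13, due 14, tardiness 0
#125: 13→24, due 15, tardiness 9
Sum = 0+0+0+9 = 9.
FIFO (arrival order): #104 #111 #118 #125.
#104: 0→6, due 12, tardiness 0
#111: 6→11, due 9, tardiness 2
#118: 11→13, due 14, tardiness 0
#125: 13→24, due 15, tardiness 9
Sum = 0+2+0+9 = 11.
Difference = 9 − 11 = -2.

-2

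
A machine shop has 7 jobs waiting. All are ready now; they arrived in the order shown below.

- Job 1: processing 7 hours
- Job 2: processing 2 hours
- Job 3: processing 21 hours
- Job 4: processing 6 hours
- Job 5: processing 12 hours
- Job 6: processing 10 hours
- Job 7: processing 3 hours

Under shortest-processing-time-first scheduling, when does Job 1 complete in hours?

SPT (increasing processing time): Job 2 Job 7 Job 4 Job 1 Job 6 Job 5 Job 3.
Job 2: 0→2
Job 7: 2→5
Job 4: 5→11
Job 1: 11→18

18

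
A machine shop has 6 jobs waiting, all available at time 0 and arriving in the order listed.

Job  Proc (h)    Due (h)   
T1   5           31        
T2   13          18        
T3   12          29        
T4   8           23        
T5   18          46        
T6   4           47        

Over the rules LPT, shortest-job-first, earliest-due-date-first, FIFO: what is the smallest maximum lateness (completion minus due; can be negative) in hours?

LPT (decreasing processing time): T5 T2 T3 T4 T1 T6.
T5: 0→18, due 46, lateness -28
T2: 18→31, due 18, lateness 13
T3: 31→43, due 29, lateness 14
T4: 43→51, due 23, lateness 28
T1: 51→56, due 31, lateness 25
T6: 56→60, due 47, lateness 13
Maximum = 28.
SPT (increasing processing time): T6 T1 T4 T3 T2 T5.
T6: 0→4, due 47, lateness -43
T1: 4→9, due 31, lateness -22
T4: 9→17, due 23, lateness -6
T3: 17→29, due 29, lateness 0
T2: 29→42, due 18, lateness 24
T5: 42→60, due 46, lateness 14
Maximum = 24.
EDD (increasing due date): T2 T4 T3 T1 T5 T6.
T2: 0→13, due 18, lateness -5
T4: 13→21, due 23, lateness -2
T3: 21→33, due 29, lateness 4
T1: 33→38, due 31, lateness 7
T5: 38→56, due 46, lateness 10
T6: 56→60, due 47, lateness 13
Maximum = 13.
FIFO (arrival order): T1 T2 T3 T4 T5 T6.
T1: 0→5, due 31, lateness -26
T2: 5→18, due 18, lateness 0
T3: 18→30, due 29, lateness 1
T4: 30→38, due 23, lateness 15
T5: 38→56, due 46, lateness 10
T6: 56→60, due 47, lateness 13
Maximum = 15.
LPT 28, SPT 24, EDD 13, FIFO 15 → minimum 13.

13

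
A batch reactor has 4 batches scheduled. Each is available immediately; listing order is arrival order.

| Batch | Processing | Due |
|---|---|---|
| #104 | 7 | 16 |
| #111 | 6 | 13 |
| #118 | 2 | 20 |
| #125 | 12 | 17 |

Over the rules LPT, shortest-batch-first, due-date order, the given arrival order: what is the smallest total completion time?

LPT (decreasing processing time): #125 #104 #111 #118.
#125: 0→12
#104: 12→19
#111: 19→25
#118: 25→27
Sum = 12+19+25+27 = 83.
SPT (increasing processing time): #118 #111 #104 #125.
#118: 0→2
#111: 2→8
#104: 8→15
#125: 15→27
Sum = 2+8+15+27 = 52.
EDD (increasing due date): #111 #104 #125 #118.
#111: 0→6
#104: 6→13
#125: 13→25
#118: 25→27
Sum = 6+13+25+27 = 71.
FIFO (arrival order): #104 #111 #118 #125.
#104: 0→7
#111: 7→13
#118: 13→15
#125: 15→27
Sum = 7+13+15+27 = 62.
LPT 83, SPT 52, EDD 71, FIFO 62 → minimum 52.

52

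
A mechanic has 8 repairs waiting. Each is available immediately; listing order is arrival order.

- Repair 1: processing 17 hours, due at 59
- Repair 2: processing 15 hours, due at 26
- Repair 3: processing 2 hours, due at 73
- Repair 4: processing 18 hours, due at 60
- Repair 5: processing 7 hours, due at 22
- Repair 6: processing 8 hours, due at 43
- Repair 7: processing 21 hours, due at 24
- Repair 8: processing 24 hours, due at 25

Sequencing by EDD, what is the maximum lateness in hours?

50

EDD (increasing due date): Repair 5 Repair 7 Repair 8 Repair 2 Repair 6 Repair 1 Repair 4 Repair 3.
Repair 5: 0→7, due 22, lateness -15
Repair 7: 7→28, due 24, lateness 4
Repair 8: 28→52, due 25, lateness 27
Repair 2: 52→67, due 26, lateness 41
Repair 6: 67→75, due 43, lateness 32
Repair 1: 75→92, due 59, lateness 33
Repair 4: 92→110, due 60, lateness 50
Repair 3: 110→112, due 73, lateness 39
Maximum = 50.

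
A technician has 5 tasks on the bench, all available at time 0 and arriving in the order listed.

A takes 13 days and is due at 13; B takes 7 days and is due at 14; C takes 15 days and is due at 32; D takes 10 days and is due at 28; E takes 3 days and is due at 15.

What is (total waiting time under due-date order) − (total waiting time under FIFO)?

EDD (increasing due date): A B E D C.
A: waits 0, runs 0→13
B: waits 13, runs 13→20
E: waits 20, runs 20→23
D: waits 23, runs 23→33
C: waits 33, runs 33→48
Sum = 0+13+20+23+33 = 89.
FIFO (arrival order): A B C D E.
A: waits 0, runs 0→13
B: waits 13, runs 13→20
C: waits 20, runs 20→35
D: waits 35, runs 35→45
E: waits 45, runs 45→48
Sum = 0+13+20+35+45 = 113.
Difference = 89 − 113 = -24.

-24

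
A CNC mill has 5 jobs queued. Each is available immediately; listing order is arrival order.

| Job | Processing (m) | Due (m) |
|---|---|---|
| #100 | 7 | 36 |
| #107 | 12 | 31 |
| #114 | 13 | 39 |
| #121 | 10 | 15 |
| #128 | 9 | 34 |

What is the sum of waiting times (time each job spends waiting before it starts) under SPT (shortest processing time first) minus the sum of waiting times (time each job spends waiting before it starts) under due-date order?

SPT (increasing processing time): #100 #128 #121 #107 #114.
#100: waits 0, runs 0→7
#128: waits 7, runs 7→16
#121: waits 16, runs 16→26
#107: waits 26, runs 26→38
#114: waits 38, runs 38→51
Sum = 0+7+16+26+38 = 87.
EDD (increasing due date): #121 #107 #128 #100 #114.
#121: waits 0, runs 0→10
#107: waits 10, runs 10→22
#128: waits 22, runs 22→31
#100: waits 31, runs 31→38
#114: waits 38, runs 38→51
Sum = 0+10+22+31+38 = 101.
Difference = 87 − 101 = -14.

-14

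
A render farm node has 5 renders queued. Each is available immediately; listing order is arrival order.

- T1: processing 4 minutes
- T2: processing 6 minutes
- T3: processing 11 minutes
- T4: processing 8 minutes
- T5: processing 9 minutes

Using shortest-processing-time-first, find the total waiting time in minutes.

SPT (increasing processing time): T1 T2 T4 T5 T3.
T1: waits 0, runs 0→4
T2: waits 4, runs 4→10
T4: waits 10, runs 10→18
T5: waits 18, runs 18→27
T3: waits 27, runs 27→38
Sum = 0+4+10+18+27 = 59.

59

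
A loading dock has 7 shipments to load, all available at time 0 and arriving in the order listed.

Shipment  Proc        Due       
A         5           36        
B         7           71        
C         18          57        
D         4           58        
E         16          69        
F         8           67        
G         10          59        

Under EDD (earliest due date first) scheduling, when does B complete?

68

EDD (increasing due date): A C D G F E B.
A: 0→5
C: 5→23
D: 23→27
G: 27→37
F: 37→45
E: 45→61
B: 61→68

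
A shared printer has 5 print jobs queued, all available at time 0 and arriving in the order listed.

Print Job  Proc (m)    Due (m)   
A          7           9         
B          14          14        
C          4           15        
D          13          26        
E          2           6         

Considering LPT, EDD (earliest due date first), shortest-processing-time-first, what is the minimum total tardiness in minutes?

LPT (decreasing processing time): B D A C E.
B: 0→14, due 14, tardiness 0
D: 14→27, due 26, tardiness 1
A: 27→34, due 9, tardiness 25
C: 34→38, due 15, tardiness 23
E: 38→40, due 6, tardiness 34
Sum = 0+1+25+23+34 = 83.
EDD (increasing due date): E A B C D.
E: 0→2, due 6, tardiness 0
A: 2→9, due 9, tardiness 0
B: 9→23, due 14, tardiness 9
C: 23→27, due 15, tardiness 12
D: 27→40, due 26, tardiness 14
Sum = 0+0+9+12+14 = 35.
SPT (increasing processing time): E C A D B.
E: 0→2, due 6, tardiness 0
C: 2→6, due 15, tardiness 0
A: 6→13, due 9, tardiness 4
D: 13→26, due 26, tardiness 0
B: 26→40, due 14, tardiness 26
Sum = 0+0+4+0+26 = 30.
LPT 83, EDD 35, SPT 30 → minimum 30.

30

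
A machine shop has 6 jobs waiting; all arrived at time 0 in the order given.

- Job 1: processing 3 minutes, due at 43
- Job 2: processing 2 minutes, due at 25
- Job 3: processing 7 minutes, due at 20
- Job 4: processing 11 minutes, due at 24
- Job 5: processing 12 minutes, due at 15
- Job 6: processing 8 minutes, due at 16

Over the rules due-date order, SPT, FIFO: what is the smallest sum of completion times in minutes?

113

EDD (increasing due date): Job 5 Job 6 Job 3 Job 4 Job 2 Job 1.
Job 5: 0→12
Job 6: 12→20
Job 3: 20→27
Job 4: 27→38
Job 2: 38→40
Job 1: 40→43
Sum = 12+20+27+38+40+43 = 180.
SPT (increasing processing time): Job 2 Job 1 Job 3 Job 6 Job 4 Job 5.
Job 2: 0→2
Job 1: 2→5
Job 3: 5→12
Job 6: 12→20
Job 4: 20→31
Job 5: 31→43
Sum = 2+5+12+20+31+43 = 113.
FIFO (arrival order): Job 1 Job 2 Job 3 Job 4 Job 5 Job 6.
Job 1: 0→3
Job 2: 3→5
Job 3: 5→12
Job 4: 12→23
Job 5: 23→35
Job 6: 35→43
Sum = 3+5+12+23+35+43 = 121.
EDD 180, SPT 113, FIFO 121 → minimum 113.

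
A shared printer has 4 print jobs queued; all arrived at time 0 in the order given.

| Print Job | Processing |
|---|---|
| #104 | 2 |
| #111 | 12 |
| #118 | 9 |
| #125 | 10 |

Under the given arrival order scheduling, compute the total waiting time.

39

FIFO (arrival order): #104 #111 #118 #125.
#104: waits 0, runs 0→2
#111: waits 2, runs 2→14
#118: waits 14, runs 14→23
#125: waits 23, runs 23→33
Sum = 0+2+14+23 = 39.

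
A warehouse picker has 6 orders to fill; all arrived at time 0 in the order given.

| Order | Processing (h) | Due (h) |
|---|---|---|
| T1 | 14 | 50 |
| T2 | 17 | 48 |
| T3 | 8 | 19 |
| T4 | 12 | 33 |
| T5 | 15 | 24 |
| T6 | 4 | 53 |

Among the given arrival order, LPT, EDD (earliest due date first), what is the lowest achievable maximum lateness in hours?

17

FIFO (arrival order): T1 T2 T3 T4 T5 T6.
T1: 0→14, due 50, lateness -36
T2: 14→31, due 48, lateness -17
T3: 31→39, due 19, lateness 20
T4: 39→51, due 33, lateness 18
T5: 51→66, due 24, lateness 42
T6: 66→70, due 53, lateness 17
Maximum = 42.
LPT (decreasing processing time): T2 T5 T1 T4 T3 T6.
T2: 0→17, due 48, lateness -31
T5: 17→32, due 24, lateness 8
T1: 32→46, due 50, lateness -4
T4: 46→58, due 33, lateness 25
T3: 58→66, due 19, lateness 47
T6: 66→70, due 53, lateness 17
Maximum = 47.
EDD (increasing due date): T3 T5 T4 T2 T1 T6.
T3: 0→8, due 19, lateness -11
T5: 8→23, due 24, lateness -1
T4: 23→35, due 33, lateness 2
T2: 35→52, due 48, lateness 4
T1: 52→66, due 50, lateness 16
T6: 66→70, due 53, lateness 17
Maximum = 17.
FIFO 42, LPT 47, EDD 17 → minimum 17.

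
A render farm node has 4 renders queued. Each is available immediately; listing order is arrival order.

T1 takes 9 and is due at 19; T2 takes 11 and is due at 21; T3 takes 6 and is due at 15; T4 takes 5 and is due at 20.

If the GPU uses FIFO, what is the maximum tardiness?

FIFO (arrival order): T1 T2 T3 T4.
T1: 0→9, due 19, tardiness 0
T2: 9→20, due 21, tardiness 0
T3: 20→26, due 15, tardiness 11
T4: 26→31, due 20, tardiness 11
Maximum = 11.

11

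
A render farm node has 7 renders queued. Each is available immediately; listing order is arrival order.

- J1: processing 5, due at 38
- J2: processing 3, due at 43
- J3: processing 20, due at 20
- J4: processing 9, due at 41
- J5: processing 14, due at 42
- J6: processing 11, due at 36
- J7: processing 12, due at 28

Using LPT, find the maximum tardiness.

LPT (decreasing processing time): J3 J5 J7 J6 J4 J1 J2.
J3: 0→20, due 20, tardiness 0
J5: 20→34, due 42, tardiness 0
J7: 34→46, due 28, tardiness 18
J6: 46→57, due 36, tardiness 21
J4: 57→66, due 41, tardiness 25
J1: 66→71, due 38, tardiness 33
J2: 71→74, due 43, tardiness 31
Maximum = 33.

33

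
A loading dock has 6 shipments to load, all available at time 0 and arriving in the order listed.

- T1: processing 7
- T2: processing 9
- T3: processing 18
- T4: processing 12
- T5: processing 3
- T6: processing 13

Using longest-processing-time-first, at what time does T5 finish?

LPT (decreasing processing time): T3 T6 T4 T2 T1 T5.
T3: 0→18
T6: 18→31
T4: 31→43
T2: 43→52
T1: 52→59
T5: 59→62

62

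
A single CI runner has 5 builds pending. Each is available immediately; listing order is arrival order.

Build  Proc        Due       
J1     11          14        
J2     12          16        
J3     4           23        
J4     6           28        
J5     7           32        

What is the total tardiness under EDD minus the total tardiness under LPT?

EDD (increasing due date): J1 J2 J3 J4 J5.
J1: 0→11, due 14, tardiness 0
J2: 11→23, due 16, tardiness 7
J3: 23→27, due 23, tardiness 4
J4: 27→33, due 28, tardiness 5
J5: 33→40, due 32, tardiness 8
Sum = 0+7+4+5+8 = 24.
LPT (decreasing processing time): J2 J1 J5 J4 J3.
J2: 0→12, due 16, tardiness 0
J1: 12→23, due 14, tardiness 9
J5: 23→30, due 32, tardiness 0
J4: 30→36, due 28, tardiness 8
J3: 36→40, due 23, tardiness 17
Sum = 0+9+0+8+17 = 34.
Difference = 24 − 34 = -10.

-10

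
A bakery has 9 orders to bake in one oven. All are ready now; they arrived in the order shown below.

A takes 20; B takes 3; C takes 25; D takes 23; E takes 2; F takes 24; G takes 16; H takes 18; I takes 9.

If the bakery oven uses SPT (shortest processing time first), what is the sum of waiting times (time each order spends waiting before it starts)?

SPT (increasing processing time): E B I G H A D F C.
E: waits 0, runs 0→2
B: waits 2, runs 2→5
I: waits 5, runs 5→14
G: waits 14, runs 14→30
H: waits 30, runs 30→48
A: waits 48, runs 48→68
D: waits 68, runs 68→91
F: waits 91, runs 91→115
C: waits 115, runs 115→140
Sum = 0+2+5+14+30+48+68+91+115 = 373.

373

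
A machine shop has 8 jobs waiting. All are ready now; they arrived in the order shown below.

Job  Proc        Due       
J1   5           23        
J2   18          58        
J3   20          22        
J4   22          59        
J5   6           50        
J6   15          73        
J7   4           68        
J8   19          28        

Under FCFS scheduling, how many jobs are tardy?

FIFO (arrival order): J1 J2 J3 J4 J5 J6 J7 J8.
J1: 0→5, due 23, tardiness 0
J2: 5→23, due 58, tardiness 0
J3: 23→43, due 22, tardiness 21
J4: 43→65, due 59, tardiness 6
J5: 65→71, due 50, tardiness 21
J6: 71→86, due 73, tardiness 13
J7: 86→90, due 68, tardiness 22
J8: 90→109, due 28, tardiness 81
Late jobs: 6.

6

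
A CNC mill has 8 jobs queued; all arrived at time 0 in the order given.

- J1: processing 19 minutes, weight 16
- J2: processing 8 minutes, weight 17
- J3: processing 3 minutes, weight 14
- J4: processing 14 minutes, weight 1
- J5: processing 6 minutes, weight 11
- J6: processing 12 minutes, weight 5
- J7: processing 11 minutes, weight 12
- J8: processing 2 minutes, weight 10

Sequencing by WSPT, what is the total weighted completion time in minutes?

2044

WSPT (decreasing weight/processing-time ratio): J8 J3 J2 J5 J7 J1 J6 J4.
J8: finishes 2, weight 10, w·C = 20
J3: finishes 5, weight 14, w·C = 70
J2: finishes 13, weight 17, w·C = 221
J5: finishes 19, weight 11, w·C = 209
J7: finishes 30, weight 12, w·C = 360
J1: finishes 49, weight 16, w·C = 784
J6: finishes 61, weight 5, w·C = 305
J4: finishes 75, weight 1, w·C = 75
Sum = 20+70+221+209+360+784+305+75 = 2044.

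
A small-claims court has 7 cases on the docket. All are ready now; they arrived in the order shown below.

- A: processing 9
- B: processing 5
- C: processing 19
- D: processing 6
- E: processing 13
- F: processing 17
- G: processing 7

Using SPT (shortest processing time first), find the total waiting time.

SPT (increasing processing time): B D G A E F C.
B: waits 0, runs 0→5
D: waits 5, runs 5→11
G: waits 11, runs 11→18
A: waits 18, runs 18→27
E: waits 27, runs 27→40
F: waits 40, runs 40→57
C: waits 57, runs 57→76
Sum = 0+5+11+18+27+40+57 = 158.

158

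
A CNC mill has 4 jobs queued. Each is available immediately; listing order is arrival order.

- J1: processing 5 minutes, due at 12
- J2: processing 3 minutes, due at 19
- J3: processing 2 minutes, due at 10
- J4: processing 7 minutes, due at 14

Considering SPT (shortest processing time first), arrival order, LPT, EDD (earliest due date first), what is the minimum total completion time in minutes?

34

SPT (increasing processing time): J3 J2 J1 J4.
J3: 0→2
J2: 2→5
J1: 5→10
J4: 10→17
Sum = 2+5+10+17 = 34.
FIFO (arrival order): J1 J2 J3 J4.
J1: 0→5
J2: 5→8
J3: 8→10
J4: 10→17
Sum = 5+8+10+17 = 40.
LPT (decreasing processing time): J4 J1 J2 J3.
J4: 0→7
J1: 7→12
J2: 12→15
J3: 15→17
Sum = 7+12+15+17 = 51.
EDD (increasing due date): J3 J1 J4 J2.
J3: 0→2
J1: 2→7
J4: 7→14
J2: 14→17
Sum = 2+7+14+17 = 40.
SPT 34, FIFO 40, LPT 51, EDD 40 → minimum 34.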